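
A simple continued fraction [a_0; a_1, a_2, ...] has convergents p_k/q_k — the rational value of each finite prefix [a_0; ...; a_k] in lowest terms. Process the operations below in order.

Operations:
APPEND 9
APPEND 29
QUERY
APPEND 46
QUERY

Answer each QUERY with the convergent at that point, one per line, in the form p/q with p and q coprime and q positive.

APPEND 9: p_0 = 9·1 + 0 = 9, q_0 = 9·0 + 1 = 1 → 9/1
APPEND 29: p_1 = 29·9 + 1 = 262, q_1 = 29·1 + 0 = 29 → 262/29
APPEND 46: p_2 = 46·262 + 9 = 12061, q_2 = 46·29 + 1 = 1335 → 12061/1335

262/29
12061/1335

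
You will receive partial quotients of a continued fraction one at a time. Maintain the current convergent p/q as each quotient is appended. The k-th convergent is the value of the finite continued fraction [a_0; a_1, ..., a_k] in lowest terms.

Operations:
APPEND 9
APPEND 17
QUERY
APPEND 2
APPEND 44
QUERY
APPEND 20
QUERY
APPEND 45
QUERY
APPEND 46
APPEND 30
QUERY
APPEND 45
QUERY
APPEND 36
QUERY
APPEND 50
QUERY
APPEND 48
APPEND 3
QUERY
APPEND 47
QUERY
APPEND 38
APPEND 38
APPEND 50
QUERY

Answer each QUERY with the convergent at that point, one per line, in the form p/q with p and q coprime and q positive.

154/17
14102/1557
282357/31175
12720167/1404432
17575021337/1940455842
791461370204/87385147937
28510184348681/3147805781574
1426300678804254/157477674226637
206899128979662873/22843706180207087
9792750004811107904/1081216266638393239
708291627591975707285925/78202387368204744133219

APPEND 9: p_0 = 9·1 + 0 = 9, q_0 = 9·0 + 1 = 1 → 9/1
APPEND 17: p_1 = 17·9 + 1 = 154, q_1 = 17·1 + 0 = 17 → 154/17
APPEND 2: p_2 = 2·154 + 9 = 317, q_2 = 2·17 + 1 = 35 → 317/35
APPEND 44: p_3 = 44·317 + 154 = 14102, q_3 = 44·35 + 17 = 1557 → 14102/1557
APPEND 20: p_4 = 20·14102 + 317 = 282357, q_4 = 20·1557 + 35 = 31175 → 282357/31175
APPEND 45: p_5 = 45·282357 + 14102 = 12720167, q_5 = 45·31175 + 1557 = 1404432 → 12720167/1404432
APPEND 46: p_6 = 46·12720167 + 282357 = 585410039, q_6 = 46·1404432 + 31175 = 64635047 → 585410039/64635047
APPEND 30: p_7 = 30·585410039 + 12720167 = 17575021337, q_7 = 30·64635047 + 1404432 = 1940455842 → 17575021337/1940455842
APPEND 45: p_8 = 45·17575021337 + 585410039 = 791461370204, q_8 = 45·1940455842 + 64635047 = 87385147937 → 791461370204/87385147937
APPEND 36: p_9 = 36·791461370204 + 17575021337 = 28510184348681, q_9 = 36·87385147937 + 1940455842 = 3147805781574 → 28510184348681/3147805781574
APPEND 50: p_10 = 50·28510184348681 + 791461370204 = 1426300678804254, q_10 = 50·3147805781574 + 87385147937 = 157477674226637 → 1426300678804254/157477674226637
APPEND 48: p_11 = 48·1426300678804254 + 28510184348681 = 68490942766952873, q_11 = 48·157477674226637 + 3147805781574 = 7562076168660150 → 68490942766952873/7562076168660150
APPEND 3: p_12 = 3·68490942766952873 + 1426300678804254 = 206899128979662873, q_12 = 3·7562076168660150 + 157477674226637 = 22843706180207087 → 206899128979662873/22843706180207087
APPEND 47: p_13 = 47·206899128979662873 + 68490942766952873 = 9792750004811107904, q_13 = 47·22843706180207087 + 7562076168660150 = 1081216266638393239 → 9792750004811107904/1081216266638393239
APPEND 38: p_14 = 38·9792750004811107904 + 206899128979662873 = 372331399311801763225, q_14 = 38·1081216266638393239 + 22843706180207087 = 41109061838439150169 → 372331399311801763225/41109061838439150169
APPEND 38: p_15 = 38·372331399311801763225 + 9792750004811107904 = 14158385923853278110454, q_15 = 38·41109061838439150169 + 1081216266638393239 = 1563225566127326099661 → 14158385923853278110454/1563225566127326099661
APPEND 50: p_16 = 50·14158385923853278110454 + 372331399311801763225 = 708291627591975707285925, q_16 = 50·1563225566127326099661 + 41109061838439150169 = 78202387368204744133219 → 708291627591975707285925/78202387368204744133219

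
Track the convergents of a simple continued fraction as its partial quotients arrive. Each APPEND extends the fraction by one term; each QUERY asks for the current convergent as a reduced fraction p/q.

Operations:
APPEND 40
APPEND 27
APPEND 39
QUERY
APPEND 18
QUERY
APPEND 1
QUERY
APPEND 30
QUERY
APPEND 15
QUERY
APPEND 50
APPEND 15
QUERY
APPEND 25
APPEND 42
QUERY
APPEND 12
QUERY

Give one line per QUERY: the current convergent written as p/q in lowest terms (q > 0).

APPEND 40: p_0 = 40·1 + 0 = 40, q_0 = 40·0 + 1 = 1 → 40/1
APPEND 27: p_1 = 27·40 + 1 = 1081, q_1 = 27·1 + 0 = 27 → 1081/27
APPEND 39: p_2 = 39·1081 + 40 = 42199, q_2 = 39·27 + 1 = 1054 → 42199/1054
APPEND 18: p_3 = 18·42199 + 1081 = 760663, q_3 = 18·1054 + 27 = 18999 → 760663/18999
APPEND 1: p_4 = 1·760663 + 42199 = 802862, q_4 = 1·18999 + 1054 = 20053 → 802862/20053
APPEND 30: p_5 = 30·802862 + 760663 = 24846523, q_5 = 30·20053 + 18999 = 620589 → 24846523/620589
APPEND 15: p_6 = 15·24846523 + 802862 = 373500707, q_6 = 15·620589 + 20053 = 9328888 → 373500707/9328888
APPEND 50: p_7 = 50·373500707 + 24846523 = 18699881873, q_7 = 50·9328888 + 620589 = 467064989 → 18699881873/467064989
APPEND 15: p_8 = 15·18699881873 + 373500707 = 280871728802, q_8 = 15·467064989 + 9328888 = 7015303723 → 280871728802/7015303723
APPEND 25: p_9 = 25·280871728802 + 18699881873 = 7040493101923, q_9 = 25·7015303723 + 467064989 = 175849658064 → 7040493101923/175849658064
APPEND 42: p_10 = 42·7040493101923 + 280871728802 = 295981582009568, q_10 = 42·175849658064 + 7015303723 = 7392700942411 → 295981582009568/7392700942411
APPEND 12: p_11 = 12·295981582009568 + 7040493101923 = 3558819477216739, q_11 = 12·7392700942411 + 175849658064 = 88888260966996 → 3558819477216739/88888260966996

42199/1054
760663/18999
802862/20053
24846523/620589
373500707/9328888
280871728802/7015303723
295981582009568/7392700942411
3558819477216739/88888260966996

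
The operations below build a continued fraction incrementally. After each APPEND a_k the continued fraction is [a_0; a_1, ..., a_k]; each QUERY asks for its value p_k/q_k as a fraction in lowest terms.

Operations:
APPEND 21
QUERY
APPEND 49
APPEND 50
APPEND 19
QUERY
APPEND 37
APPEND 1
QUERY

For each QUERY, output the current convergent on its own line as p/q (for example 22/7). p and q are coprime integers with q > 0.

21/1
979929/46618
37288823/1773935

APPEND 21: p_0 = 21·1 + 0 = 21, q_0 = 21·0 + 1 = 1 → 21/1
APPEND 49: p_1 = 49·21 + 1 = 1030, q_1 = 49·1 + 0 = 49 → 1030/49
APPEND 50: p_2 = 50·1030 + 21 = 51521, q_2 = 50·49 + 1 = 2451 → 51521/2451
APPEND 19: p_3 = 19·51521 + 1030 = 979929, q_3 = 19·2451 + 49 = 46618 → 979929/46618
APPEND 37: p_4 = 37·979929 + 51521 = 36308894, q_4 = 37·46618 + 2451 = 1727317 → 36308894/1727317
APPEND 1: p_5 = 1·36308894 + 979929 = 37288823, q_5 = 1·1727317 + 46618 = 1773935 → 37288823/1773935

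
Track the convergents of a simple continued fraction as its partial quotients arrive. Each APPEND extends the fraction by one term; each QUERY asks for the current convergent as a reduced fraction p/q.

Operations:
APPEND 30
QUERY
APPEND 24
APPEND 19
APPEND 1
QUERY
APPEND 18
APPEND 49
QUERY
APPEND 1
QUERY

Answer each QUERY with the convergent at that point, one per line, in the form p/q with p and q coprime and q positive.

30/1
14450/481
13432071/447116
13705900/456231

APPEND 30: p_0 = 30·1 + 0 = 30, q_0 = 30·0 + 1 = 1 → 30/1
APPEND 24: p_1 = 24·30 + 1 = 721, q_1 = 24·1 + 0 = 24 → 721/24
APPEND 19: p_2 = 19·721 + 30 = 13729, q_2 = 19·24 + 1 = 457 → 13729/457
APPEND 1: p_3 = 1·13729 + 721 = 14450, q_3 = 1·457 + 24 = 481 → 14450/481
APPEND 18: p_4 = 18·14450 + 13729 = 273829, q_4 = 18·481 + 457 = 9115 → 273829/9115
APPEND 49: p_5 = 49·273829 + 14450 = 13432071, q_5 = 49·9115 + 481 = 447116 → 13432071/447116
APPEND 1: p_6 = 1·13432071 + 273829 = 13705900, q_6 = 1·447116 + 9115 = 456231 → 13705900/456231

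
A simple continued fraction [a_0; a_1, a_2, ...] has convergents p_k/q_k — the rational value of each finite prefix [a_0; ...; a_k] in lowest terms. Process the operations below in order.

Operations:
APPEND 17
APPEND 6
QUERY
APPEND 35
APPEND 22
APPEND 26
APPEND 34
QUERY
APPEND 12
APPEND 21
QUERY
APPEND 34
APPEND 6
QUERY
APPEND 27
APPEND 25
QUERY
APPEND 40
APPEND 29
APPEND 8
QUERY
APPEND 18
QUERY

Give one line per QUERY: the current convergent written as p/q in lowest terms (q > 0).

APPEND 17: p_0 = 17·1 + 0 = 17, q_0 = 17·0 + 1 = 1 → 17/1
APPEND 6: p_1 = 6·17 + 1 = 103, q_1 = 6·1 + 0 = 6 → 103/6
APPEND 35: p_2 = 35·103 + 17 = 3622, q_2 = 35·6 + 1 = 211 → 3622/211
APPEND 22: p_3 = 22·3622 + 103 = 79787, q_3 = 22·211 + 6 = 4648 → 79787/4648
APPEND 26: p_4 = 26·79787 + 3622 = 2078084, q_4 = 26·4648 + 211 = 121059 → 2078084/121059
APPEND 34: p_5 = 34·2078084 + 79787 = 70734643, q_5 = 34·121059 + 4648 = 4120654 → 70734643/4120654
APPEND 12: p_6 = 12·70734643 + 2078084 = 850893800, q_6 = 12·4120654 + 121059 = 49568907 → 850893800/49568907
APPEND 21: p_7 = 21·850893800 + 70734643 = 17939504443, q_7 = 21·49568907 + 4120654 = 1045067701 → 17939504443/1045067701
APPEND 34: p_8 = 34·17939504443 + 850893800 = 610794044862, q_8 = 34·1045067701 + 49568907 = 35581870741 → 610794044862/35581870741
APPEND 6: p_9 = 6·610794044862 + 17939504443 = 3682703773615, q_9 = 6·35581870741 + 1045067701 = 214536292147 → 3682703773615/214536292147
APPEND 27: p_10 = 27·3682703773615 + 610794044862 = 100043795932467, q_10 = 27·214536292147 + 35581870741 = 5828061758710 → 100043795932467/5828061758710
APPEND 25: p_11 = 25·100043795932467 + 3682703773615 = 2504777602085290, q_11 = 25·5828061758710 + 214536292147 = 145916080259897 → 2504777602085290/145916080259897
APPEND 40: p_12 = 40·2504777602085290 + 100043795932467 = 100291147879344067, q_12 = 40·145916080259897 + 5828061758710 = 5842471272154590 → 100291147879344067/5842471272154590
APPEND 29: p_13 = 29·100291147879344067 + 2504777602085290 = 2910948066103063233, q_13 = 29·5842471272154590 + 145916080259897 = 169577582972743007 → 2910948066103063233/169577582972743007
APPEND 8: p_14 = 8·2910948066103063233 + 100291147879344067 = 23387875676703849931, q_14 = 8·169577582972743007 + 5842471272154590 = 1362463135054098646 → 23387875676703849931/1362463135054098646
APPEND 18: p_15 = 18·23387875676703849931 + 2910948066103063233 = 423892710246772361991, q_15 = 18·1362463135054098646 + 169577582972743007 = 24693914013946518635 → 423892710246772361991/24693914013946518635

103/6
70734643/4120654
17939504443/1045067701
3682703773615/214536292147
2504777602085290/145916080259897
23387875676703849931/1362463135054098646
423892710246772361991/24693914013946518635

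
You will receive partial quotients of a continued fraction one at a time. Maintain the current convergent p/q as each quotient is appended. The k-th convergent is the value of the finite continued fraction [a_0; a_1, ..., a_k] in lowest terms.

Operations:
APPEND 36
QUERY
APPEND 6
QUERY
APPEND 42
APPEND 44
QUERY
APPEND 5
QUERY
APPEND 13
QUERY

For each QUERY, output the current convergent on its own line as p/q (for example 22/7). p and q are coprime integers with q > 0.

APPEND 36: p_0 = 36·1 + 0 = 36, q_0 = 36·0 + 1 = 1 → 36/1
APPEND 6: p_1 = 6·36 + 1 = 217, q_1 = 6·1 + 0 = 6 → 217/6
APPEND 42: p_2 = 42·217 + 36 = 9150, q_2 = 42·6 + 1 = 253 → 9150/253
APPEND 44: p_3 = 44·9150 + 217 = 402817, q_3 = 44·253 + 6 = 11138 → 402817/11138
APPEND 5: p_4 = 5·402817 + 9150 = 2023235, q_4 = 5·11138 + 253 = 55943 → 2023235/55943
APPEND 13: p_5 = 13·2023235 + 402817 = 26704872, q_5 = 13·55943 + 11138 = 738397 → 26704872/738397

36/1
217/6
402817/11138
2023235/55943
26704872/738397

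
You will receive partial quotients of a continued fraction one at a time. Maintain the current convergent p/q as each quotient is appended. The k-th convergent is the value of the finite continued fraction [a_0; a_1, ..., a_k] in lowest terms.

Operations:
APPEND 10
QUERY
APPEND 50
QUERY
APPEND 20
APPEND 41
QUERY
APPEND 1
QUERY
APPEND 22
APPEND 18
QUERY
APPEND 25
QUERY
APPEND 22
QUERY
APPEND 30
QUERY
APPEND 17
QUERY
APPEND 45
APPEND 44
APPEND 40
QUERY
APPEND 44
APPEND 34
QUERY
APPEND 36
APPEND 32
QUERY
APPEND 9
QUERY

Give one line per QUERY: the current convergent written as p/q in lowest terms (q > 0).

10/1
501/50
411731/41091
421761/42092
174850275/17450162
4380947348/437221165
96555691931/9636315792
2901051705278/289526694925
49414434681657/4931590129517
3922932205788169803/391510979928518270
5875962111871789616557/586424532406510946008
6780510940098447311604813/676699046355461551267448
61236305803948106289505450/6111419936631124431417077

APPEND 10: p_0 = 10·1 + 0 = 10, q_0 = 10·0 + 1 = 1 → 10/1
APPEND 50: p_1 = 50·10 + 1 = 501, q_1 = 50·1 + 0 = 50 → 501/50
APPEND 20: p_2 = 20·501 + 10 = 10030, q_2 = 20·50 + 1 = 1001 → 10030/1001
APPEND 41: p_3 = 41·10030 + 501 = 411731, q_3 = 41·1001 + 50 = 41091 → 411731/41091
APPEND 1: p_4 = 1·411731 + 10030 = 421761, q_4 = 1·41091 + 1001 = 42092 → 421761/42092
APPEND 22: p_5 = 22·421761 + 411731 = 9690473, q_5 = 22·42092 + 41091 = 967115 → 9690473/967115
APPEND 18: p_6 = 18·9690473 + 421761 = 174850275, q_6 = 18·967115 + 42092 = 17450162 → 174850275/17450162
APPEND 25: p_7 = 25·174850275 + 9690473 = 4380947348, q_7 = 25·17450162 + 967115 = 437221165 → 4380947348/437221165
APPEND 22: p_8 = 22·4380947348 + 174850275 = 96555691931, q_8 = 22·437221165 + 17450162 = 9636315792 → 96555691931/9636315792
APPEND 30: p_9 = 30·96555691931 + 4380947348 = 2901051705278, q_9 = 30·9636315792 + 437221165 = 289526694925 → 2901051705278/289526694925
APPEND 17: p_10 = 17·2901051705278 + 96555691931 = 49414434681657, q_10 = 17·289526694925 + 9636315792 = 4931590129517 → 49414434681657/4931590129517
APPEND 45: p_11 = 45·49414434681657 + 2901051705278 = 2226550612379843, q_11 = 45·4931590129517 + 289526694925 = 222211082523190 → 2226550612379843/222211082523190
APPEND 44: p_12 = 44·2226550612379843 + 49414434681657 = 98017641379394749, q_12 = 44·222211082523190 + 4931590129517 = 9782219221149877 → 98017641379394749/9782219221149877
APPEND 40: p_13 = 40·98017641379394749 + 2226550612379843 = 3922932205788169803, q_13 = 40·9782219221149877 + 222211082523190 = 391510979928518270 → 3922932205788169803/391510979928518270
APPEND 44: p_14 = 44·3922932205788169803 + 98017641379394749 = 172707034696058866081, q_14 = 44·391510979928518270 + 9782219221149877 = 17236265336075953757 → 172707034696058866081/17236265336075953757
APPEND 34: p_15 = 34·172707034696058866081 + 3922932205788169803 = 5875962111871789616557, q_15 = 34·17236265336075953757 + 391510979928518270 = 586424532406510946008 → 5875962111871789616557/586424532406510946008
APPEND 36: p_16 = 36·5875962111871789616557 + 172707034696058866081 = 211707343062080485062133, q_16 = 36·586424532406510946008 + 17236265336075953757 = 21128519431970470010045 → 211707343062080485062133/21128519431970470010045
APPEND 32: p_17 = 32·211707343062080485062133 + 5875962111871789616557 = 6780510940098447311604813, q_17 = 32·21128519431970470010045 + 586424532406510946008 = 676699046355461551267448 → 6780510940098447311604813/676699046355461551267448
APPEND 9: p_18 = 9·6780510940098447311604813 + 211707343062080485062133 = 61236305803948106289505450, q_18 = 9·676699046355461551267448 + 21128519431970470010045 = 6111419936631124431417077 → 61236305803948106289505450/6111419936631124431417077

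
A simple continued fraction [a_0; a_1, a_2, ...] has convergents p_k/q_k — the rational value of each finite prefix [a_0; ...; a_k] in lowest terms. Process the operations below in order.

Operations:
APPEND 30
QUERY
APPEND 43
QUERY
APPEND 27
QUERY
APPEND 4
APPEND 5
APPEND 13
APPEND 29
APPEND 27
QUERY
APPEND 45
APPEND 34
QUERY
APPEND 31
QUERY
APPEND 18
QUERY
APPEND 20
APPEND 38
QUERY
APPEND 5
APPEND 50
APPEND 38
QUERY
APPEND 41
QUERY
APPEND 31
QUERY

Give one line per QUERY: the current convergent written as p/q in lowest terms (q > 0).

30/1
1291/43
34887/1162
7663096734/255238867
11741838648872/391091708387
364342120925389/12135338150277
6569900015305874/218827178413373
5013538912242934896/166988625622287379
48094682052488136206497/1601915332914588575834
1973146950536107913268723/65720662228474646628173
61215650148671833447536910/2038942444415628634049197

APPEND 30: p_0 = 30·1 + 0 = 30, q_0 = 30·0 + 1 = 1 → 30/1
APPEND 43: p_1 = 43·30 + 1 = 1291, q_1 = 43·1 + 0 = 43 → 1291/43
APPEND 27: p_2 = 27·1291 + 30 = 34887, q_2 = 27·43 + 1 = 1162 → 34887/1162
APPEND 4: p_3 = 4·34887 + 1291 = 140839, q_3 = 4·1162 + 43 = 4691 → 140839/4691
APPEND 5: p_4 = 5·140839 + 34887 = 739082, q_4 = 5·4691 + 1162 = 24617 → 739082/24617
APPEND 13: p_5 = 13·739082 + 140839 = 9748905, q_5 = 13·24617 + 4691 = 324712 → 9748905/324712
APPEND 29: p_6 = 29·9748905 + 739082 = 283457327, q_6 = 29·324712 + 24617 = 9441265 → 283457327/9441265
APPEND 27: p_7 = 27·283457327 + 9748905 = 7663096734, q_7 = 27·9441265 + 324712 = 255238867 → 7663096734/255238867
APPEND 45: p_8 = 45·7663096734 + 283457327 = 345122810357, q_8 = 45·255238867 + 9441265 = 11495190280 → 345122810357/11495190280
APPEND 34: p_9 = 34·345122810357 + 7663096734 = 11741838648872, q_9 = 34·11495190280 + 255238867 = 391091708387 → 11741838648872/391091708387
APPEND 31: p_10 = 31·11741838648872 + 345122810357 = 364342120925389, q_10 = 31·391091708387 + 11495190280 = 12135338150277 → 364342120925389/12135338150277
APPEND 18: p_11 = 18·364342120925389 + 11741838648872 = 6569900015305874, q_11 = 18·12135338150277 + 391091708387 = 218827178413373 → 6569900015305874/218827178413373
APPEND 20: p_12 = 20·6569900015305874 + 364342120925389 = 131762342427042869, q_12 = 20·218827178413373 + 12135338150277 = 4388678906417737 → 131762342427042869/4388678906417737
APPEND 38: p_13 = 38·131762342427042869 + 6569900015305874 = 5013538912242934896, q_13 = 38·4388678906417737 + 218827178413373 = 166988625622287379 → 5013538912242934896/166988625622287379
APPEND 5: p_14 = 5·5013538912242934896 + 131762342427042869 = 25199456903641717349, q_14 = 5·166988625622287379 + 4388678906417737 = 839331807017854632 → 25199456903641717349/839331807017854632
APPEND 50: p_15 = 50·25199456903641717349 + 5013538912242934896 = 1264986384094328802346, q_15 = 50·839331807017854632 + 166988625622287379 = 42133578976515018979 → 1264986384094328802346/42133578976515018979
APPEND 38: p_16 = 38·1264986384094328802346 + 25199456903641717349 = 48094682052488136206497, q_16 = 38·42133578976515018979 + 839331807017854632 = 1601915332914588575834 → 48094682052488136206497/1601915332914588575834
APPEND 41: p_17 = 41·48094682052488136206497 + 1264986384094328802346 = 1973146950536107913268723, q_17 = 41·1601915332914588575834 + 42133578976515018979 = 65720662228474646628173 → 1973146950536107913268723/65720662228474646628173
APPEND 31: p_18 = 31·1973146950536107913268723 + 48094682052488136206497 = 61215650148671833447536910, q_18 = 31·65720662228474646628173 + 1601915332914588575834 = 2038942444415628634049197 → 61215650148671833447536910/2038942444415628634049197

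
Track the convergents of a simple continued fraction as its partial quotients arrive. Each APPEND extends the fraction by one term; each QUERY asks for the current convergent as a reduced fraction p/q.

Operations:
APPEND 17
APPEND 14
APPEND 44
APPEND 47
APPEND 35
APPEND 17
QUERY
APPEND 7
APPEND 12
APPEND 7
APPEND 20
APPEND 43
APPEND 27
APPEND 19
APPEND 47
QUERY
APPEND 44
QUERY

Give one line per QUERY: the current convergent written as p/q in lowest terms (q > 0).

295371901/17302237
3762925207038761474/220423891118399651
165648681966964419195/9703335843479724329

APPEND 17: p_0 = 17·1 + 0 = 17, q_0 = 17·0 + 1 = 1 → 17/1
APPEND 14: p_1 = 14·17 + 1 = 239, q_1 = 14·1 + 0 = 14 → 239/14
APPEND 44: p_2 = 44·239 + 17 = 10533, q_2 = 44·14 + 1 = 617 → 10533/617
APPEND 47: p_3 = 47·10533 + 239 = 495290, q_3 = 47·617 + 14 = 29013 → 495290/29013
APPEND 35: p_4 = 35·495290 + 10533 = 17345683, q_4 = 35·29013 + 617 = 1016072 → 17345683/1016072
APPEND 17: p_5 = 17·17345683 + 495290 = 295371901, q_5 = 17·1016072 + 29013 = 17302237 → 295371901/17302237
APPEND 7: p_6 = 7·295371901 + 17345683 = 2084948990, q_6 = 7·17302237 + 1016072 = 122131731 → 2084948990/122131731
APPEND 12: p_7 = 12·2084948990 + 295371901 = 25314759781, q_7 = 12·122131731 + 17302237 = 1482883009 → 25314759781/1482883009
APPEND 7: p_8 = 7·25314759781 + 2084948990 = 179288267457, q_8 = 7·1482883009 + 122131731 = 10502312794 → 179288267457/10502312794
APPEND 20: p_9 = 20·179288267457 + 25314759781 = 3611080108921, q_9 = 20·10502312794 + 1482883009 = 211529138889 → 3611080108921/211529138889
APPEND 43: p_10 = 43·3611080108921 + 179288267457 = 155455732951060, q_10 = 43·211529138889 + 10502312794 = 9106255285021 → 155455732951060/9106255285021
APPEND 27: p_11 = 27·155455732951060 + 3611080108921 = 4200915869787541, q_11 = 27·9106255285021 + 211529138889 = 246080421834456 → 4200915869787541/246080421834456
APPEND 19: p_12 = 19·4200915869787541 + 155455732951060 = 79972857258914339, q_12 = 19·246080421834456 + 9106255285021 = 4684634270139685 → 79972857258914339/4684634270139685
APPEND 47: p_13 = 47·79972857258914339 + 4200915869787541 = 3762925207038761474, q_13 = 47·4684634270139685 + 246080421834456 = 220423891118399651 → 3762925207038761474/220423891118399651
APPEND 44: p_14 = 44·3762925207038761474 + 79972857258914339 = 165648681966964419195, q_14 = 44·220423891118399651 + 4684634270139685 = 9703335843479724329 → 165648681966964419195/9703335843479724329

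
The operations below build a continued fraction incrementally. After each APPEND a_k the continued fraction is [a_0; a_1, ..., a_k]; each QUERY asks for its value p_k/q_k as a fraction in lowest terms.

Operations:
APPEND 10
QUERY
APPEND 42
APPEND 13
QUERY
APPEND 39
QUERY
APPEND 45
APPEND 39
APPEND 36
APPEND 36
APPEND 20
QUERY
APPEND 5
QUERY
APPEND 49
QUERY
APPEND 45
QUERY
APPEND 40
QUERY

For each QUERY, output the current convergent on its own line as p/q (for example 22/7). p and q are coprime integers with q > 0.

APPEND 10: p_0 = 10·1 + 0 = 10, q_0 = 10·0 + 1 = 1 → 10/1
APPEND 42: p_1 = 42·10 + 1 = 421, q_1 = 42·1 + 0 = 42 → 421/42
APPEND 13: p_2 = 13·421 + 10 = 5483, q_2 = 13·42 + 1 = 547 → 5483/547
APPEND 39: p_3 = 39·5483 + 421 = 214258, q_3 = 39·547 + 42 = 21375 → 214258/21375
APPEND 45: p_4 = 45·214258 + 5483 = 9647093, q_4 = 45·21375 + 547 = 962422 → 9647093/962422
APPEND 39: p_5 = 39·9647093 + 214258 = 376450885, q_5 = 39·962422 + 21375 = 37555833 → 376450885/37555833
APPEND 36: p_6 = 36·376450885 + 9647093 = 13561878953, q_6 = 36·37555833 + 962422 = 1352972410 → 13561878953/1352972410
APPEND 36: p_7 = 36·13561878953 + 376450885 = 488604093193, q_7 = 36·1352972410 + 37555833 = 48744562593 → 488604093193/48744562593
APPEND 20: p_8 = 20·488604093193 + 13561878953 = 9785643742813, q_8 = 20·48744562593 + 1352972410 = 976244224270 → 9785643742813/976244224270
APPEND 5: p_9 = 5·9785643742813 + 488604093193 = 49416822807258, q_9 = 5·976244224270 + 48744562593 = 4929965683943 → 49416822807258/4929965683943
APPEND 49: p_10 = 49·49416822807258 + 9785643742813 = 2431209961298455, q_10 = 49·4929965683943 + 976244224270 = 242544562737477 → 2431209961298455/242544562737477
APPEND 45: p_11 = 45·2431209961298455 + 49416822807258 = 109453865081237733, q_11 = 45·242544562737477 + 4929965683943 = 10919435288870408 → 109453865081237733/10919435288870408
APPEND 40: p_12 = 40·109453865081237733 + 2431209961298455 = 4380585813210807775, q_12 = 40·10919435288870408 + 242544562737477 = 437019956117553797 → 4380585813210807775/437019956117553797

10/1
5483/547
214258/21375
9785643742813/976244224270
49416822807258/4929965683943
2431209961298455/242544562737477
109453865081237733/10919435288870408
4380585813210807775/437019956117553797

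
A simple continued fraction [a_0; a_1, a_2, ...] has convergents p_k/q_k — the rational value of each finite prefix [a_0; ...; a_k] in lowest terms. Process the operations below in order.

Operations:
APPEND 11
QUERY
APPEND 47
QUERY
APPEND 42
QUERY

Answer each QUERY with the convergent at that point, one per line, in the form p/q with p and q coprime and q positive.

APPEND 11: p_0 = 11·1 + 0 = 11, q_0 = 11·0 + 1 = 1 → 11/1
APPEND 47: p_1 = 47·11 + 1 = 518, q_1 = 47·1 + 0 = 47 → 518/47
APPEND 42: p_2 = 42·518 + 11 = 21767, q_2 = 42·47 + 1 = 1975 → 21767/1975

11/1
518/47
21767/1975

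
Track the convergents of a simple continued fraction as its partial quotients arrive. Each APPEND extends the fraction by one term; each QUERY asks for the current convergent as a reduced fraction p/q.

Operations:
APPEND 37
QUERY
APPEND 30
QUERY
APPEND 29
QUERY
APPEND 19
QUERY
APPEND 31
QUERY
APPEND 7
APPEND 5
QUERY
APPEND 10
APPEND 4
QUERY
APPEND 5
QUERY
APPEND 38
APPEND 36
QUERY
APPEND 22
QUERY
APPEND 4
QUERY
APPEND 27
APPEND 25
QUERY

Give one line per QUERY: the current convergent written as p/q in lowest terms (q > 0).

APPEND 37: p_0 = 37·1 + 0 = 37, q_0 = 37·0 + 1 = 1 → 37/1
APPEND 30: p_1 = 30·37 + 1 = 1111, q_1 = 30·1 + 0 = 30 → 1111/30
APPEND 29: p_2 = 29·1111 + 37 = 32256, q_2 = 29·30 + 1 = 871 → 32256/871
APPEND 19: p_3 = 19·32256 + 1111 = 613975, q_3 = 19·871 + 30 = 16579 → 613975/16579
APPEND 31: p_4 = 31·613975 + 32256 = 19065481, q_4 = 31·16579 + 871 = 514820 → 19065481/514820
APPEND 7: p_5 = 7·19065481 + 613975 = 134072342, q_5 = 7·514820 + 16579 = 3620319 → 134072342/3620319
APPEND 5: p_6 = 5·134072342 + 19065481 = 689427191, q_6 = 5·3620319 + 514820 = 18616415 → 689427191/18616415
APPEND 10: p_7 = 10·689427191 + 134072342 = 7028344252, q_7 = 10·18616415 + 3620319 = 189784469 → 7028344252/189784469
APPEND 4: p_8 = 4·7028344252 + 689427191 = 28802804199, q_8 = 4·189784469 + 18616415 = 777754291 → 28802804199/777754291
APPEND 5: p_9 = 5·28802804199 + 7028344252 = 151042365247, q_9 = 5·777754291 + 189784469 = 4078555924 → 151042365247/4078555924
APPEND 38: p_10 = 38·151042365247 + 28802804199 = 5768412683585, q_10 = 38·4078555924 + 777754291 = 155762879403 → 5768412683585/155762879403
APPEND 36: p_11 = 36·5768412683585 + 151042365247 = 207813898974307, q_11 = 36·155762879403 + 4078555924 = 5611542214432 → 207813898974307/5611542214432
APPEND 22: p_12 = 22·207813898974307 + 5768412683585 = 4577674190118339, q_12 = 22·5611542214432 + 155762879403 = 123609691596907 → 4577674190118339/123609691596907
APPEND 4: p_13 = 4·4577674190118339 + 207813898974307 = 18518510659447663, q_13 = 4·123609691596907 + 5611542214432 = 500050308602060 → 18518510659447663/500050308602060
APPEND 27: p_14 = 27·18518510659447663 + 4577674190118339 = 504577461995205240, q_14 = 27·500050308602060 + 123609691596907 = 13624968023852527 → 504577461995205240/13624968023852527
APPEND 25: p_15 = 25·504577461995205240 + 18518510659447663 = 12632955060539578663, q_15 = 25·13624968023852527 + 500050308602060 = 341124250904915235 → 12632955060539578663/341124250904915235

37/1
1111/30
32256/871
613975/16579
19065481/514820
689427191/18616415
28802804199/777754291
151042365247/4078555924
207813898974307/5611542214432
4577674190118339/123609691596907
18518510659447663/500050308602060
12632955060539578663/341124250904915235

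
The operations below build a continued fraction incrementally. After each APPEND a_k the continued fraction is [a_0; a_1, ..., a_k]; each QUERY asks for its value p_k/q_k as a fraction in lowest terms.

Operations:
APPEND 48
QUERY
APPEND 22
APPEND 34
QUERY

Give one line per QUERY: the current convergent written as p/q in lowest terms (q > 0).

48/1
35986/749

APPEND 48: p_0 = 48·1 + 0 = 48, q_0 = 48·0 + 1 = 1 → 48/1
APPEND 22: p_1 = 22·48 + 1 = 1057, q_1 = 22·1 + 0 = 22 → 1057/22
APPEND 34: p_2 = 34·1057 + 48 = 35986, q_2 = 34·22 + 1 = 749 → 35986/749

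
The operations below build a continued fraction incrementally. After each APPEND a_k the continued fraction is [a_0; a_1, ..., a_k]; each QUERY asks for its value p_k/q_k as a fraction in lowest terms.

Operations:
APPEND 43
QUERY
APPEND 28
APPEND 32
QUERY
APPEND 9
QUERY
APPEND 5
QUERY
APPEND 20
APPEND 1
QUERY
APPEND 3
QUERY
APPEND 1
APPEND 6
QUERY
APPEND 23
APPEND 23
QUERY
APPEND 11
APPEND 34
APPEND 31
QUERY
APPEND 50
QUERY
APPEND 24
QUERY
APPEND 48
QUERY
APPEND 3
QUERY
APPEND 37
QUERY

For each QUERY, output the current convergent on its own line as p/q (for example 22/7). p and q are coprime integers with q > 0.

APPEND 43: p_0 = 43·1 + 0 = 43, q_0 = 43·0 + 1 = 1 → 43/1
APPEND 28: p_1 = 28·43 + 1 = 1205, q_1 = 28·1 + 0 = 28 → 1205/28
APPEND 32: p_2 = 32·1205 + 43 = 38603, q_2 = 32·28 + 1 = 897 → 38603/897
APPEND 9: p_3 = 9·38603 + 1205 = 348632, q_3 = 9·897 + 28 = 8101 → 348632/8101
APPEND 5: p_4 = 5·348632 + 38603 = 1781763, q_4 = 5·8101 + 897 = 41402 → 1781763/41402
APPEND 20: p_5 = 20·1781763 + 348632 = 35983892, q_5 = 20·41402 + 8101 = 836141 → 35983892/836141
APPEND 1: p_6 = 1·35983892 + 1781763 = 37765655, q_6 = 1·836141 + 41402 = 877543 → 37765655/877543
APPEND 3: p_7 = 3·37765655 + 35983892 = 149280857, q_7 = 3·877543 + 836141 = 3468770 → 149280857/3468770
APPEND 1: p_8 = 1·149280857 + 37765655 = 187046512, q_8 = 1·3468770 + 877543 = 4346313 → 187046512/4346313
APPEND 6: p_9 = 6·187046512 + 149280857 = 1271559929, q_9 = 6·4346313 + 3468770 = 29546648 → 1271559929/29546648
APPEND 23: p_10 = 23·1271559929 + 187046512 = 29432924879, q_10 = 23·29546648 + 4346313 = 683919217 → 29432924879/683919217
APPEND 23: p_11 = 23·29432924879 + 1271559929 = 678228832146, q_11 = 23·683919217 + 29546648 = 15759688639 → 678228832146/15759688639
APPEND 11: p_12 = 11·678228832146 + 29432924879 = 7489950078485, q_12 = 11·15759688639 + 683919217 = 174040494246 → 7489950078485/174040494246
APPEND 34: p_13 = 34·7489950078485 + 678228832146 = 255336531500636, q_13 = 34·174040494246 + 15759688639 = 5933136493003 → 255336531500636/5933136493003
APPEND 31: p_14 = 31·255336531500636 + 7489950078485 = 7922922426598201, q_14 = 31·5933136493003 + 174040494246 = 184101271777339 → 7922922426598201/184101271777339
APPEND 50: p_15 = 50·7922922426598201 + 255336531500636 = 396401457861410686, q_15 = 50·184101271777339 + 5933136493003 = 9210996725359953 → 396401457861410686/9210996725359953
APPEND 24: p_16 = 24·396401457861410686 + 7922922426598201 = 9521557911100454665, q_16 = 24·9210996725359953 + 184101271777339 = 221248022680416211 → 9521557911100454665/221248022680416211
APPEND 48: p_17 = 48·9521557911100454665 + 396401457861410686 = 457431181190683234606, q_17 = 48·221248022680416211 + 9210996725359953 = 10629116085385338081 → 457431181190683234606/10629116085385338081
APPEND 3: p_18 = 3·457431181190683234606 + 9521557911100454665 = 1381815101483150158483, q_18 = 3·10629116085385338081 + 221248022680416211 = 32108596278836430454 → 1381815101483150158483/32108596278836430454
APPEND 37: p_19 = 37·1381815101483150158483 + 457431181190683234606 = 51584589936067239098477, q_19 = 37·32108596278836430454 + 10629116085385338081 = 1198647178402333264879 → 51584589936067239098477/1198647178402333264879

43/1
38603/897
348632/8101
1781763/41402
37765655/877543
149280857/3468770
1271559929/29546648
678228832146/15759688639
7922922426598201/184101271777339
396401457861410686/9210996725359953
9521557911100454665/221248022680416211
457431181190683234606/10629116085385338081
1381815101483150158483/32108596278836430454
51584589936067239098477/1198647178402333264879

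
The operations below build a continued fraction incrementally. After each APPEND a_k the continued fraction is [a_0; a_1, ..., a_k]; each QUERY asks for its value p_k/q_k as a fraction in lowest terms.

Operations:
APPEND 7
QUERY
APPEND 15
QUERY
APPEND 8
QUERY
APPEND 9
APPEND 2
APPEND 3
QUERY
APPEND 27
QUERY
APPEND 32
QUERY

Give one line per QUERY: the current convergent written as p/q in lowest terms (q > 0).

7/1
106/15
855/121
57172/8091
1560101/220786
49980404/7073243

APPEND 7: p_0 = 7·1 + 0 = 7, q_0 = 7·0 + 1 = 1 → 7/1
APPEND 15: p_1 = 15·7 + 1 = 106, q_1 = 15·1 + 0 = 15 → 106/15
APPEND 8: p_2 = 8·106 + 7 = 855, q_2 = 8·15 + 1 = 121 → 855/121
APPEND 9: p_3 = 9·855 + 106 = 7801, q_3 = 9·121 + 15 = 1104 → 7801/1104
APPEND 2: p_4 = 2·7801 + 855 = 16457, q_4 = 2·1104 + 121 = 2329 → 16457/2329
APPEND 3: p_5 = 3·16457 + 7801 = 57172, q_5 = 3·2329 + 1104 = 8091 → 57172/8091
APPEND 27: p_6 = 27·57172 + 16457 = 1560101, q_6 = 27·8091 + 2329 = 220786 → 1560101/220786
APPEND 32: p_7 = 32·1560101 + 57172 = 49980404, q_7 = 32·220786 + 8091 = 7073243 → 49980404/7073243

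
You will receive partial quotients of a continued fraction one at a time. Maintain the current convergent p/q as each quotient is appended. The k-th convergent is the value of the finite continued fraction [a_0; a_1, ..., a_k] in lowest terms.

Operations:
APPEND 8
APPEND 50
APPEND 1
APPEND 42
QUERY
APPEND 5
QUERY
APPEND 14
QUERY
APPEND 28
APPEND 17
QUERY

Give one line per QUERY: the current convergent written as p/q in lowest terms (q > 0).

APPEND 8: p_0 = 8·1 + 0 = 8, q_0 = 8·0 + 1 = 1 → 8/1
APPEND 50: p_1 = 50·8 + 1 = 401, q_1 = 50·1 + 0 = 50 → 401/50
APPEND 1: p_2 = 1·401 + 8 = 409, q_2 = 1·50 + 1 = 51 → 409/51
APPEND 42: p_3 = 42·409 + 401 = 17579, q_3 = 42·51 + 50 = 2192 → 17579/2192
APPEND 5: p_4 = 5·17579 + 409 = 88304, q_4 = 5·2192 + 51 = 11011 → 88304/11011
APPEND 14: p_5 = 14·88304 + 17579 = 1253835, q_5 = 14·11011 + 2192 = 156346 → 1253835/156346
APPEND 28: p_6 = 28·1253835 + 88304 = 35195684, q_6 = 28·156346 + 11011 = 4388699 → 35195684/4388699
APPEND 17: p_7 = 17·35195684 + 1253835 = 599580463, q_7 = 17·4388699 + 156346 = 74764229 → 599580463/74764229

17579/2192
88304/11011
1253835/156346
599580463/74764229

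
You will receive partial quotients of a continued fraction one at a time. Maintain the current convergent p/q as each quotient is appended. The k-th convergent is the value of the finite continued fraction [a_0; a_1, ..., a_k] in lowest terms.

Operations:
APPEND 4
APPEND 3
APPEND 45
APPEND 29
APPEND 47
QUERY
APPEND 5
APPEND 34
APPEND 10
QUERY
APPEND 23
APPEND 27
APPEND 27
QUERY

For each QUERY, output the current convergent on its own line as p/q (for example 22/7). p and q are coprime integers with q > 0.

804007/185645
1384701059/319727102
23387306176093/5400122704224

APPEND 4: p_0 = 4·1 + 0 = 4, q_0 = 4·0 + 1 = 1 → 4/1
APPEND 3: p_1 = 3·4 + 1 = 13, q_1 = 3·1 + 0 = 3 → 13/3
APPEND 45: p_2 = 45·13 + 4 = 589, q_2 = 45·3 + 1 = 136 → 589/136
APPEND 29: p_3 = 29·589 + 13 = 17094, q_3 = 29·136 + 3 = 3947 → 17094/3947
APPEND 47: p_4 = 47·17094 + 589 = 804007, q_4 = 47·3947 + 136 = 185645 → 804007/185645
APPEND 5: p_5 = 5·804007 + 17094 = 4037129, q_5 = 5·185645 + 3947 = 932172 → 4037129/932172
APPEND 34: p_6 = 34·4037129 + 804007 = 138066393, q_6 = 34·932172 + 185645 = 31879493 → 138066393/31879493
APPEND 10: p_7 = 10·138066393 + 4037129 = 1384701059, q_7 = 10·31879493 + 932172 = 319727102 → 1384701059/319727102
APPEND 23: p_8 = 23·1384701059 + 138066393 = 31986190750, q_8 = 23·319727102 + 31879493 = 7385602839 → 31986190750/7385602839
APPEND 27: p_9 = 27·31986190750 + 1384701059 = 865011851309, q_9 = 27·7385602839 + 319727102 = 199731003755 → 865011851309/199731003755
APPEND 27: p_10 = 27·865011851309 + 31986190750 = 23387306176093, q_10 = 27·199731003755 + 7385602839 = 5400122704224 → 23387306176093/5400122704224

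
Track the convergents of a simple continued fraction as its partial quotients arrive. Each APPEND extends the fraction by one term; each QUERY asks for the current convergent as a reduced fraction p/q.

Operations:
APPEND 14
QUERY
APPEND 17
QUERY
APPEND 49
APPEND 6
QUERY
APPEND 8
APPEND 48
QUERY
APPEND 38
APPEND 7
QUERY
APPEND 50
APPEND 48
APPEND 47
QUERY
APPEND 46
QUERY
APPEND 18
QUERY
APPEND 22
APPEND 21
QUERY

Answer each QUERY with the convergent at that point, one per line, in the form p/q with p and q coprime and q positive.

APPEND 14: p_0 = 14·1 + 0 = 14, q_0 = 14·0 + 1 = 1 → 14/1
APPEND 17: p_1 = 17·14 + 1 = 239, q_1 = 17·1 + 0 = 17 → 239/17
APPEND 49: p_2 = 49·239 + 14 = 11725, q_2 = 49·17 + 1 = 834 → 11725/834
APPEND 6: p_3 = 6·11725 + 239 = 70589, q_3 = 6·834 + 17 = 5021 → 70589/5021
APPEND 8: p_4 = 8·70589 + 11725 = 576437, q_4 = 8·5021 + 834 = 41002 → 576437/41002
APPEND 48: p_5 = 48·576437 + 70589 = 27739565, q_5 = 48·41002 + 5021 = 1973117 → 27739565/1973117
APPEND 38: p_6 = 38·27739565 + 576437 = 1054679907, q_6 = 38·1973117 + 41002 = 75019448 → 1054679907/75019448
APPEND 7: p_7 = 7·1054679907 + 27739565 = 7410498914, q_7 = 7·75019448 + 1973117 = 527109253 → 7410498914/527109253
APPEND 50: p_8 = 50·7410498914 + 1054679907 = 371579625607, q_8 = 50·527109253 + 75019448 = 26430482098 → 371579625607/26430482098
APPEND 48: p_9 = 48·371579625607 + 7410498914 = 17843232528050, q_9 = 48·26430482098 + 527109253 = 1269190249957 → 17843232528050/1269190249957
APPEND 47: p_10 = 47·17843232528050 + 371579625607 = 839003508443957, q_10 = 47·1269190249957 + 26430482098 = 59678372230077 → 839003508443957/59678372230077
APPEND 46: p_11 = 46·839003508443957 + 17843232528050 = 38612004620950072, q_11 = 46·59678372230077 + 1269190249957 = 2746474312833499 → 38612004620950072/2746474312833499
APPEND 18: p_12 = 18·38612004620950072 + 839003508443957 = 695855086685545253, q_12 = 18·2746474312833499 + 59678372230077 = 49496216003233059 → 695855086685545253/49496216003233059
APPEND 22: p_13 = 22·695855086685545253 + 38612004620950072 = 15347423911702945638, q_13 = 22·49496216003233059 + 2746474312833499 = 1091663226383960797 → 15347423911702945638/1091663226383960797
APPEND 21: p_14 = 21·15347423911702945638 + 695855086685545253 = 322991757232447403651, q_14 = 21·1091663226383960797 + 49496216003233059 = 22974423970066409796 → 322991757232447403651/22974423970066409796

14/1
239/17
70589/5021
27739565/1973117
7410498914/527109253
839003508443957/59678372230077
38612004620950072/2746474312833499
695855086685545253/49496216003233059
322991757232447403651/22974423970066409796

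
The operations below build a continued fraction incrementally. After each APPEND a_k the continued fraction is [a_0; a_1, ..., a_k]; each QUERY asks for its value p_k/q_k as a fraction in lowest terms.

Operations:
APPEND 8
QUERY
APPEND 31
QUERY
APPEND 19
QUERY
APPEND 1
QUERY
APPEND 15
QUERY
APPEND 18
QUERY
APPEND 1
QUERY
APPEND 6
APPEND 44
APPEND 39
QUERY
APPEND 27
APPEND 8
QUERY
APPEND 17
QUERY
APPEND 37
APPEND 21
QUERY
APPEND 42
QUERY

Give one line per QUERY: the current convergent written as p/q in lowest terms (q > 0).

APPEND 8: p_0 = 8·1 + 0 = 8, q_0 = 8·0 + 1 = 1 → 8/1
APPEND 31: p_1 = 31·8 + 1 = 249, q_1 = 31·1 + 0 = 31 → 249/31
APPEND 19: p_2 = 19·249 + 8 = 4739, q_2 = 19·31 + 1 = 590 → 4739/590
APPEND 1: p_3 = 1·4739 + 249 = 4988, q_3 = 1·590 + 31 = 621 → 4988/621
APPEND 15: p_4 = 15·4988 + 4739 = 79559, q_4 = 15·621 + 590 = 9905 → 79559/9905
APPEND 18: p_5 = 18·79559 + 4988 = 1437050, q_5 = 18·9905 + 621 = 178911 → 1437050/178911
APPEND 1: p_6 = 1·1437050 + 79559 = 1516609, q_6 = 1·178911 + 9905 = 188816 → 1516609/188816
APPEND 6: p_7 = 6·1516609 + 1437050 = 10536704, q_7 = 6·188816 + 178911 = 1311807 → 10536704/1311807
APPEND 44: p_8 = 44·10536704 + 1516609 = 465131585, q_8 = 44·1311807 + 188816 = 57908324 → 465131585/57908324
APPEND 39: p_9 = 39·465131585 + 10536704 = 18150668519, q_9 = 39·57908324 + 1311807 = 2259736443 → 18150668519/2259736443
APPEND 27: p_10 = 27·18150668519 + 465131585 = 490533181598, q_10 = 27·2259736443 + 57908324 = 61070792285 → 490533181598/61070792285
APPEND 8: p_11 = 8·490533181598 + 18150668519 = 3942416121303, q_11 = 8·61070792285 + 2259736443 = 490826074723 → 3942416121303/490826074723
APPEND 17: p_12 = 17·3942416121303 + 490533181598 = 67511607243749, q_12 = 17·490826074723 + 61070792285 = 8405114062576 → 67511607243749/8405114062576
APPEND 37: p_13 = 37·67511607243749 + 3942416121303 = 2501871884140016, q_13 = 37·8405114062576 + 490826074723 = 311480046390035 → 2501871884140016/311480046390035
APPEND 21: p_14 = 21·2501871884140016 + 67511607243749 = 52606821174184085, q_14 = 21·311480046390035 + 8405114062576 = 6549486088253311 → 52606821174184085/6549486088253311
APPEND 42: p_15 = 42·52606821174184085 + 2501871884140016 = 2211988361199871586, q_15 = 42·6549486088253311 + 311480046390035 = 275389895753029097 → 2211988361199871586/275389895753029097

8/1
249/31
4739/590
4988/621
79559/9905
1437050/178911
1516609/188816
18150668519/2259736443
3942416121303/490826074723
67511607243749/8405114062576
52606821174184085/6549486088253311
2211988361199871586/275389895753029097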